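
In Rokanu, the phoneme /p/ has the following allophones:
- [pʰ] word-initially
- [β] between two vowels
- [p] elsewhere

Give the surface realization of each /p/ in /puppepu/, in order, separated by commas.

[pʰ], [p], [p], [β]

Occurrence 1 (position 1): word-initially → [pʰ].
Occurrence 2 (position 3): no conditioning environment matches → elsewhere allophone [p].
Occurrence 3 (position 4): no conditioning environment matches → elsewhere allophone [p].
Occurrence 4 (position 6): between two vowels → [β].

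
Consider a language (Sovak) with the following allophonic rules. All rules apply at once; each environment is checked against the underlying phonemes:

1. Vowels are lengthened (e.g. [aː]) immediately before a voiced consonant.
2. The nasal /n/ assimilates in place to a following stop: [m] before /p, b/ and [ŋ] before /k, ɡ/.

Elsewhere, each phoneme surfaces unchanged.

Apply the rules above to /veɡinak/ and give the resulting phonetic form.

/e/ (between /v/ and /ɡ/) occurs before a voiced consonant → [eː] by rule 1.
/i/ (between /ɡ/ and /n/): before a voiced consonant, so rule 1 applies → [iː].
/n/ — between /i/ and /a/; rule 2 does not apply here → [n].
/a/ — between /n/ and /k/; rule 1 does not apply here → [a].

[veːɡiːnak]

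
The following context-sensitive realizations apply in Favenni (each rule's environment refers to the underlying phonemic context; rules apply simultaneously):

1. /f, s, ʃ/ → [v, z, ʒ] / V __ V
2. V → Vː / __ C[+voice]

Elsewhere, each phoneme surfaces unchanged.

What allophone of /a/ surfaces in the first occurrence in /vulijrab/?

[aː]

/a/ (between /r/ and /b/) occurs before a voiced consonant → [aː] by rule 2.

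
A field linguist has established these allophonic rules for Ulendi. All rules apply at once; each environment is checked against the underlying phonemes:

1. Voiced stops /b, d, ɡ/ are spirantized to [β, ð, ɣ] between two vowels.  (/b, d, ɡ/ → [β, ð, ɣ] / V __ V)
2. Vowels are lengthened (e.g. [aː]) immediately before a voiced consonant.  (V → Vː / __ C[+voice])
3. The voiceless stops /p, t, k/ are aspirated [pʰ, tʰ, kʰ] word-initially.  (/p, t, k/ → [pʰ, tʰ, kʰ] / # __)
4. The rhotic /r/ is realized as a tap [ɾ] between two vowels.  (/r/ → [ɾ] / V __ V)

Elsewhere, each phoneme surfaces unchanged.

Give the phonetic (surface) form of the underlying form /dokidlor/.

/d/ (word-initial): rule 1 targets it, but not between two vowels → unchanged [d].
/o/ (between /d/ and /k/) fails the environment for rule 2, so it stays [o].
/k/ (between /o/ and /i/) is in the target of rule 3 but the environment (word-initially) is not met → [k].
/i/ — between /k/ and /d/, before a voiced consonant — surfaces as [iː] (rule 2).
/d/ — between /i/ and /l/; rule 1 does not apply here → [d].
/o/ meets the environment for rule 2 (before a voiced consonant) → [oː].
/r/ (word-final): rule 4 targets it, but not between two vowels → unchanged [r].

[dokiːdloːr]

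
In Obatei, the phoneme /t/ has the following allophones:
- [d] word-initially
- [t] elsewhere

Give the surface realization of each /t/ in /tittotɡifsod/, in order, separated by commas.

Occurrence 1 (position 1): word-initially → [d].
Occurrence 2 (position 3): no conditioning environment matches → elsewhere allophone [t].
Occurrence 3 (position 4): no conditioning environment matches → elsewhere allophone [t].
Occurrence 4 (position 6): no conditioning environment matches → elsewhere allophone [t].

[d], [t], [t], [t]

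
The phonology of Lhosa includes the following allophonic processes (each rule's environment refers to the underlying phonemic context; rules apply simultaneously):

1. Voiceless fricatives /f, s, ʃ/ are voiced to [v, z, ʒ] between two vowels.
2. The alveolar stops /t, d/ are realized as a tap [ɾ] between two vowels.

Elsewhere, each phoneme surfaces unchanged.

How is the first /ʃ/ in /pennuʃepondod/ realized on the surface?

[ʒ]

/ʃ/ — between /u/ and /e/, between two vowels — surfaces as [ʒ] (rule 1).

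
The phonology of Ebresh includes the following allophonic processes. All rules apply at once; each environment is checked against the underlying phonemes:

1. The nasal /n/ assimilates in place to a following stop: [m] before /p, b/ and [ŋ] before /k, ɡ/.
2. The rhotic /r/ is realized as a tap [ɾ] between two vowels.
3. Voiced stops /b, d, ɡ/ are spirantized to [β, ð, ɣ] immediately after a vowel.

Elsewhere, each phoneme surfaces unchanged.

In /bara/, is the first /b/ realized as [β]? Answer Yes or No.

/b/ (word-initial) is in the target of rule 3 but the environment (immediately after a vowel) is not met → [b].
The actual realization is [b], not [β].

No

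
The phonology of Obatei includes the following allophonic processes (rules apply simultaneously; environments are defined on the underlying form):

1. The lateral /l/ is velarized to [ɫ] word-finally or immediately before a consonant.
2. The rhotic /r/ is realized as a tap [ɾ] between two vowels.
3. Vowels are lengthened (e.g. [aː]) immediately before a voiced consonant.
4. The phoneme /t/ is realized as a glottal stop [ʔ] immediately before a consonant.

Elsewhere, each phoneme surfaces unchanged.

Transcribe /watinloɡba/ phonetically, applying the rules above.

[watiːnloːɡba]

/w/ (word-initial): no rule targets it → [w].
/a/ (between /w/ and /t/): rule 3 targets it, but not before a voiced consonant → unchanged [a].
/t/ (between /a/ and /i/): rule 4 targets it, but not immediately before a consonant → unchanged [t].
Rule 3 applies to /i/ (between /t/ and /n/: before a voiced consonant) → [iː].
/n/ (between /i/ and /l/) is unaffected → [n].
/l/ (between /n/ and /o/) fails the environment for rule 1, so it stays [l].
/o/ (between /l/ and /ɡ/) occurs before a voiced consonant → [oː] by rule 3.
/ɡ/ stays [ɡ].
/b/ (between /ɡ/ and /a/): no rule targets it → [b].
/a/ — word-final; rule 3 does not apply here → [a].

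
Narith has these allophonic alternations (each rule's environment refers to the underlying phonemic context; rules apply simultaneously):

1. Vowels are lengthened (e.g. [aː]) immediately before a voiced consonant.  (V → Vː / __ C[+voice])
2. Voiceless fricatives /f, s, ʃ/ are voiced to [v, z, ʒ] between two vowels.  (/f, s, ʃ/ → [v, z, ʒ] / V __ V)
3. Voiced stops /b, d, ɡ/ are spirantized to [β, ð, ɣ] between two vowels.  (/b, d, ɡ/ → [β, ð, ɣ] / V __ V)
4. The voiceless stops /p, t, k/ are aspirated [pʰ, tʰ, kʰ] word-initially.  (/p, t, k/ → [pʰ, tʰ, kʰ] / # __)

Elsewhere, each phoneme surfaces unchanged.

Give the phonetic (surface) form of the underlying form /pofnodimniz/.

[pʰofnoːðiːmniːz]

/p/ meets the environment for rule 4 (word-initially) → [pʰ].
/o/ (between /p/ and /f/) is in the target of rule 1 but the environment (before a voiced consonant) is not met → [o].
/f/ (between /o/ and /n/) is in the target of rule 2 but the environment (between two vowels) is not met → [f].
/n/ stays [n].
/o/ (between /n/ and /d/) occurs before a voiced consonant → [oː] by rule 1.
Rule 3 applies to /d/ (between /o/ and /i/: between two vowels) → [ð].
/i/ meets the environment for rule 1 (before a voiced consonant) → [iː].
/m/ (between /i/ and /n/): no rule targets it → [m].
/n/ — not in any rule's target class → [n].
Rule 1 applies to /i/ (between /n/ and /z/: before a voiced consonant) → [iː].
/z/ (word-final): no rule targets it → [z].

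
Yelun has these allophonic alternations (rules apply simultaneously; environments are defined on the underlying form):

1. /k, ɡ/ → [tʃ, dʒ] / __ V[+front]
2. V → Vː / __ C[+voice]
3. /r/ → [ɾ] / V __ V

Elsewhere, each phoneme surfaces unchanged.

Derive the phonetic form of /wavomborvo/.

[waːvoːmboːrvo]

/w/ — not in any rule's target class → [w].
/a/ (between /w/ and /v/): before a voiced consonant, so rule 2 applies → [aː].
/v/ stays [v].
/o/ (between /v/ and /m/): before a voiced consonant, so rule 2 applies → [oː].
/m/ (between /o/ and /b/): no rule targets it → [m].
/b/ (between /m/ and /o/): no rule targets it → [b].
/o/ meets the environment for rule 2 (before a voiced consonant) → [oː].
/r/ — between /o/ and /v/; rule 3 does not apply here → [r].
/v/ (between /r/ and /o/): no rule targets it → [v].
/o/ — word-final; rule 2 does not apply here → [o].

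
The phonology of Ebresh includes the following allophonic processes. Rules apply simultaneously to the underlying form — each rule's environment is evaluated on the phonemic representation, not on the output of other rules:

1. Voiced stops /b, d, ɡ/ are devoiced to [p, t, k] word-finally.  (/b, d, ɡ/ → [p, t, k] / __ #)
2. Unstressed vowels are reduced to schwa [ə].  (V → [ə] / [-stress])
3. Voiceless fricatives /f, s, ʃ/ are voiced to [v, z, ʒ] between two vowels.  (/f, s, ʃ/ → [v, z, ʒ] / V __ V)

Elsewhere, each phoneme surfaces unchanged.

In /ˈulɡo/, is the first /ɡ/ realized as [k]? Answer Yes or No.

No

/ɡ/ (between /l/ and /o/) fails the environment for rule 1, so it stays [ɡ].
The actual realization is [ɡ], not [k].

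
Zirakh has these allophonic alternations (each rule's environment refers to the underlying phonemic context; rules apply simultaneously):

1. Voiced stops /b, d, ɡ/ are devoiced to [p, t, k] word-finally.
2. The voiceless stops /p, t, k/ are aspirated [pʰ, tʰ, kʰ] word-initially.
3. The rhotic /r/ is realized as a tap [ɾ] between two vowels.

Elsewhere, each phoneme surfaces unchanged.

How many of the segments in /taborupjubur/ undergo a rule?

Segments that undergo a rule: /t/ → [tʰ] (rule 2); /r/ → [ɾ] (rule 3).
All other segments surface unchanged.

2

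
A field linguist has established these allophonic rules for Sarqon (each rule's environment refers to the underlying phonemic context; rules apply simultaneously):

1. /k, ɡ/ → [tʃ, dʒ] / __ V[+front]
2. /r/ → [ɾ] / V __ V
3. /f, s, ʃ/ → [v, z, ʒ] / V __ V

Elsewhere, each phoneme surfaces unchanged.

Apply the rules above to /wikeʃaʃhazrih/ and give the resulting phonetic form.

/k/ meets the environment for rule 1 (before a front vowel) → [tʃ].
/ʃ/ (between /e/ and /a/) occurs between two vowels → [ʒ] by rule 3.
/ʃ/ (between /a/ and /h/) is in the target of rule 3 but the environment (between two vowels) is not met → [ʃ].
/r/ — between /z/ and /i/; rule 2 does not apply here → [r].

[witʃeʒaʃhazrih]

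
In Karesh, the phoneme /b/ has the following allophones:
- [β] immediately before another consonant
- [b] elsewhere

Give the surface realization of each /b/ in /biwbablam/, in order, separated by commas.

[b], [b], [β]

Occurrence 1 (position 1): no conditioning environment matches → elsewhere allophone [b].
Occurrence 2 (position 4): no conditioning environment matches → elsewhere allophone [b].
Occurrence 3 (position 6): immediately before another consonant → [β].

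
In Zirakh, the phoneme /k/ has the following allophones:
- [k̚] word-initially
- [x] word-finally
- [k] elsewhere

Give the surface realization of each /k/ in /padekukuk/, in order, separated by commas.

[k], [k], [x]

Occurrence 1 (position 5): no conditioning environment matches → elsewhere allophone [k].
Occurrence 2 (position 7): no conditioning environment matches → elsewhere allophone [k].
Occurrence 3 (position 9): word-finally → [x].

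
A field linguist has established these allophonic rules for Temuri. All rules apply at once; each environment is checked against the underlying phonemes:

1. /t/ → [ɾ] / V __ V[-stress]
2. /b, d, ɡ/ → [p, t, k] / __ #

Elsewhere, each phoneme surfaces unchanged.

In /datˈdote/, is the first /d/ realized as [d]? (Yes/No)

/d/ (word-initial) is in the target of rule 2 but the environment (word-finally) is not met → [d].
The actual realization is [d], which matches [d].

Yes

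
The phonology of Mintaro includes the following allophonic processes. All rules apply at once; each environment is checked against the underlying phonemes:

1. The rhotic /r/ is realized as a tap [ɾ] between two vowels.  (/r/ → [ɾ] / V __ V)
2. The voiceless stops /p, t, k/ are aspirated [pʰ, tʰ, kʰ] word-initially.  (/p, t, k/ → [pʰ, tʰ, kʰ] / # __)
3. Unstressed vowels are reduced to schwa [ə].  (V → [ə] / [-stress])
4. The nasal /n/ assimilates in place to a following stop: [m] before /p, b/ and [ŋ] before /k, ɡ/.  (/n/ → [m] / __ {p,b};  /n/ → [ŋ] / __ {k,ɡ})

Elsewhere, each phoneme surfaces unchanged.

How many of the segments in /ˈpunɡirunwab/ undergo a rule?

6

Segments that undergo a rule: /p/ → [pʰ] (rule 2); /n/ → [ŋ] (rule 4); /i/ → [ə] (rule 3); /r/ → [ɾ] (rule 1); /u/ → [ə] (rule 3); /a/ → [ə] (rule 3).
All other segments surface unchanged.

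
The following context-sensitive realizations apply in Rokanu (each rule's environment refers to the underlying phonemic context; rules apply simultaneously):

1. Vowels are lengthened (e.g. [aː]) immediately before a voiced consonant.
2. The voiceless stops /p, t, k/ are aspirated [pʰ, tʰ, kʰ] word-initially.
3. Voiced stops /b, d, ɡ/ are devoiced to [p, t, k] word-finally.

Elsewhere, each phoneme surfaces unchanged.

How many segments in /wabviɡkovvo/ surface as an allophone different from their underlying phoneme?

3

Segments that undergo a rule: /a/ → [aː] (rule 1); /i/ → [iː] (rule 1); /o/ → [oː] (rule 1).
All other segments surface unchanged.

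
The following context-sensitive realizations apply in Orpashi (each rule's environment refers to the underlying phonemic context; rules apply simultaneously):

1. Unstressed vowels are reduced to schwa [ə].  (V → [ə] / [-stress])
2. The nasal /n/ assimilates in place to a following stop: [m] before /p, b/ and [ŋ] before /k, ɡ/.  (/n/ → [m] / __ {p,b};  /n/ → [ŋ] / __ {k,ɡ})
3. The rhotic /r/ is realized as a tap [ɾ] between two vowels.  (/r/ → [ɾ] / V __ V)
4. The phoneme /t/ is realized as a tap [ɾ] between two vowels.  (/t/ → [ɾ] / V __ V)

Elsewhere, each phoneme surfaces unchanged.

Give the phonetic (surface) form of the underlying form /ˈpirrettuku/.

/p/ (word-initial): no rule targets it → [p].
/i/ (between /p/ and /r/) is in the target of rule 1 but the environment (in an unstressed syllable) is not met → [i].
/r/ (between /i/ and /r/) fails the environment for rule 3, so it stays [r].
/r/ (between /r/ and /e/): rule 3 targets it, but not between two vowels → unchanged [r].
/e/ — between /r/ and /t/, in an unstressed syllable — surfaces as [ə] (rule 1).
/t/ — between /e/ and /t/; rule 4 does not apply here → [t].
/t/ (between /t/ and /u/) fails the environment for rule 4, so it stays [t].
Rule 1 applies to /u/ (between /t/ and /k/: in an unstressed syllable) → [ə].
/k/ (between /u/ and /u/) is unaffected → [k].
/u/ (word-final) occurs in an unstressed syllable → [ə] by rule 1.

[ˈpirrəttəkə]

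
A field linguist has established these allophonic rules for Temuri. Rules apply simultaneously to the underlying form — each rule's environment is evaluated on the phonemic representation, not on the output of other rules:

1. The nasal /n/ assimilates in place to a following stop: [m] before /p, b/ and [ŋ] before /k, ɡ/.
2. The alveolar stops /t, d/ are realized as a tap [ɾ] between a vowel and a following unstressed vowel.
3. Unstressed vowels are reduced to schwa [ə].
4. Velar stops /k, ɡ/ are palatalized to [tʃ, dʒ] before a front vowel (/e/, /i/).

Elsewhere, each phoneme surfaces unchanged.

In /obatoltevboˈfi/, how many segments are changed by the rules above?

6

Segments that undergo a rule: /o/ → [ə] (rule 3); /a/ → [ə] (rule 3); /t/ → [ɾ] (rule 2); /o/ → [ə] (rule 3); /e/ → [ə] (rule 3); /o/ → [ə] (rule 3).
All other segments surface unchanged.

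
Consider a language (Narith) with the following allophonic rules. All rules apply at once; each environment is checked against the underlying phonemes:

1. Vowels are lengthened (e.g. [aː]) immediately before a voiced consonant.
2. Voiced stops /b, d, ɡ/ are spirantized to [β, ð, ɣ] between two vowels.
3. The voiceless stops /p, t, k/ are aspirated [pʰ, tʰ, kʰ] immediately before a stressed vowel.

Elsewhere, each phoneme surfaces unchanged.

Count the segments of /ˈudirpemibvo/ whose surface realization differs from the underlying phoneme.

5

Segments that undergo a rule: /u/ → [uː] (rule 1); /d/ → [ð] (rule 2); /i/ → [iː] (rule 1); /e/ → [eː] (rule 1); /i/ → [iː] (rule 1).
All other segments surface unchanged.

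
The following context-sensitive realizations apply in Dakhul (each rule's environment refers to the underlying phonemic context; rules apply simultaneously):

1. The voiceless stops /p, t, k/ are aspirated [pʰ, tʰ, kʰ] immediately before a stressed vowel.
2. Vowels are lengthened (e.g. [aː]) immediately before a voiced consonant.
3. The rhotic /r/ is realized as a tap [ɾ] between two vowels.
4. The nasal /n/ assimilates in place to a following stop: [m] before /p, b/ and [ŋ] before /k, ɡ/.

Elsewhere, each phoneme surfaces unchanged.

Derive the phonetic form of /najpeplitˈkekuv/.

/n/ (word-initial) is in the target of rule 4 but the environment (before a labial or velar stop) is not met → [n].
/a/ (between /n/ and /j/) occurs before a voiced consonant → [aː] by rule 2.
/j/ (between /a/ and /p/) is unaffected → [j].
/p/ (between /j/ and /e/): rule 1 targets it, but not immediately before a stressed vowel → unchanged [p].
/e/ (between /p/ and /p/): rule 2 targets it, but not before a voiced consonant → unchanged [e].
/p/ (between /e/ and /l/): rule 1 targets it, but not immediately before a stressed vowel → unchanged [p].
/l/ — not in any rule's target class → [l].
/i/ (between /l/ and /t/): rule 2 targets it, but not before a voiced consonant → unchanged [i].
/t/ — between /i/ and /k/; rule 1 does not apply here → [t].
/k/ (between /t/ and /e/) occurs immediately before a stressed vowel → [kʰ] by rule 1.
/e/ — between /k/ and /k/; rule 2 does not apply here → [e].
/k/ (between /e/ and /u/) is in the target of rule 1 but the environment (immediately before a stressed vowel) is not met → [k].
/u/ (between /k/ and /v/) occurs before a voiced consonant → [uː] by rule 2.
/v/ (word-final) is unaffected → [v].

[naːjpeplitˈkʰekuːv]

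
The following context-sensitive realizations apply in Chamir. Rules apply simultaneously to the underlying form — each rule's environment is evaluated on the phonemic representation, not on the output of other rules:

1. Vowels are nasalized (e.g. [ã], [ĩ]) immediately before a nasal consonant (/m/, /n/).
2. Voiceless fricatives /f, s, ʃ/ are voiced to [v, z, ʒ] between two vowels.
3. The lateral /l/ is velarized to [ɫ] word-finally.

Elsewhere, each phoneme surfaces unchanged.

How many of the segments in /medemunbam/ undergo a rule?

Segments that undergo a rule: /e/ → [ẽ] (rule 1); /u/ → [ũ] (rule 1); /a/ → [ã] (rule 1).
All other segments surface unchanged.

3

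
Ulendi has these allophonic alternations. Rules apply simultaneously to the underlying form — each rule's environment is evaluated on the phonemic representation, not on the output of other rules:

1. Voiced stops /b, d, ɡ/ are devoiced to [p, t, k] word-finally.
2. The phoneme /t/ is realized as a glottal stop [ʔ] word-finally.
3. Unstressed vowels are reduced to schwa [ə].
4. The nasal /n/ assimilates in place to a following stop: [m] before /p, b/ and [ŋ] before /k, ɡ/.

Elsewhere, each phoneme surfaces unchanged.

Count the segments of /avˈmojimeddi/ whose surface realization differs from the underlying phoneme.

Segments that undergo a rule: /a/ → [ə] (rule 3); /i/ → [ə] (rule 3); /e/ → [ə] (rule 3); /i/ → [ə] (rule 3).
All other segments surface unchanged.

4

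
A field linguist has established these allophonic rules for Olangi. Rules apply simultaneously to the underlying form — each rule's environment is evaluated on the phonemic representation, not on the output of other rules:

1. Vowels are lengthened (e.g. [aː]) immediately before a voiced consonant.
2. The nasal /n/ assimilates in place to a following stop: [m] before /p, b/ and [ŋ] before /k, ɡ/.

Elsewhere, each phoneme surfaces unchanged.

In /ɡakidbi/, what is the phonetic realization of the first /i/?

[iː]

Rule 1 applies to /i/ (between /k/ and /d/: before a voiced consonant) → [iː].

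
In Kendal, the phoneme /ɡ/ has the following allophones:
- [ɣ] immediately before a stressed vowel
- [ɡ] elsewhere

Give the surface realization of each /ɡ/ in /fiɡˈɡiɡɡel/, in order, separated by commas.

[ɡ], [ɣ], [ɡ], [ɡ]

Occurrence 1 (position 3): no conditioning environment matches → elsewhere allophone [ɡ].
Occurrence 2 (position 4): immediately before a stressed vowel → [ɣ].
Occurrence 3 (position 6): no conditioning environment matches → elsewhere allophone [ɡ].
Occurrence 4 (position 7): no conditioning environment matches → elsewhere allophone [ɡ].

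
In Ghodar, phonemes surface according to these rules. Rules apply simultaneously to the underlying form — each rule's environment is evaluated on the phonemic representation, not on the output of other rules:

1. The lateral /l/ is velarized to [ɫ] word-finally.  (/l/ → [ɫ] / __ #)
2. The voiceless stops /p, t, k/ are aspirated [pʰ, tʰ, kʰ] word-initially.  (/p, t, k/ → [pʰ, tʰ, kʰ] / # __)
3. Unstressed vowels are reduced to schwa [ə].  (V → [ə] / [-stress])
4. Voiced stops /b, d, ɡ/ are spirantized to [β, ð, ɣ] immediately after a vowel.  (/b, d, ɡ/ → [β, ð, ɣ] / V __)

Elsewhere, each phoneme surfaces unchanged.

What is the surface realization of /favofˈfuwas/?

[fəvəfˈfuwəs]

/f/ (word-initial) is unaffected → [f].
Rule 3 applies to /a/ (between /f/ and /v/: in an unstressed syllable) → [ə].
/v/ (between /a/ and /o/) is unaffected → [v].
/o/ (between /v/ and /f/) occurs in an unstressed syllable → [ə] by rule 3.
/f/ (between /o/ and /f/) is unaffected → [f].
/f/ (between /f/ and /u/): no rule targets it → [f].
/u/ (between /f/ and /w/): rule 3 targets it, but not in an unstressed syllable → unchanged [u].
/w/ — not in any rule's target class → [w].
/a/ meets the environment for rule 3 (in an unstressed syllable) → [ə].
/s/ (word-final) is unaffected → [s].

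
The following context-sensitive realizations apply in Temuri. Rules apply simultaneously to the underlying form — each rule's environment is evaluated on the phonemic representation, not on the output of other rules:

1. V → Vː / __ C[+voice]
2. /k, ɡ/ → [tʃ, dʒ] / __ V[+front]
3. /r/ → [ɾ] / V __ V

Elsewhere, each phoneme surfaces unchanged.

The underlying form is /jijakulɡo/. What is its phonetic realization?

/j/ (word-initial) is unaffected → [j].
/i/ — between /j/ and /j/, before a voiced consonant — surfaces as [iː] (rule 1).
/j/ (between /i/ and /a/): no rule targets it → [j].
/a/ (between /j/ and /k/): rule 1 targets it, but not before a voiced consonant → unchanged [a].
/k/ (between /a/ and /u/) is in the target of rule 2 but the environment (before a front vowel) is not met → [k].
/u/ — between /k/ and /l/, before a voiced consonant — surfaces as [uː] (rule 1).
/l/ stays [l].
/ɡ/ — between /l/ and /o/; rule 2 does not apply here → [ɡ].
/o/ (word-final) fails the environment for rule 1, so it stays [o].

[jiːjakuːlɡo]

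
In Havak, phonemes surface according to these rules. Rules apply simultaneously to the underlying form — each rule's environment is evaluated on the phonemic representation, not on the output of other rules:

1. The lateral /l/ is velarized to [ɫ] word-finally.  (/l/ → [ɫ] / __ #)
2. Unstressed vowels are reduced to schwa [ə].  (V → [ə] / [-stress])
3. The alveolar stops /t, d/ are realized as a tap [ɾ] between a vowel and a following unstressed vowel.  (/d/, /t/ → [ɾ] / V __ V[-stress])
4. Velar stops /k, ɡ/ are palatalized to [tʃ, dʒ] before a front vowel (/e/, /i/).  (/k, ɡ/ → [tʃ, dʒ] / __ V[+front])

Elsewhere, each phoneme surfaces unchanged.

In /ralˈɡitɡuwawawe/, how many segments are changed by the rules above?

Segments that undergo a rule: /a/ → [ə] (rule 2); /ɡ/ → [dʒ] (rule 4); /u/ → [ə] (rule 2); /a/ → [ə] (rule 2); /a/ → [ə] (rule 2); /e/ → [ə] (rule 2).
All other segments surface unchanged.

6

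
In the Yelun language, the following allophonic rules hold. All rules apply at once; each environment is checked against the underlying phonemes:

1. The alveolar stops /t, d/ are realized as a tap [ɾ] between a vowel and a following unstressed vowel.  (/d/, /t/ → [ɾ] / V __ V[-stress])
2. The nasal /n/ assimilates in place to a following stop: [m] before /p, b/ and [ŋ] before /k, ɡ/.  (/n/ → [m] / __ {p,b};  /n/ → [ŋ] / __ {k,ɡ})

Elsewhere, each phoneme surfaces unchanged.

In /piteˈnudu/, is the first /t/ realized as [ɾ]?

Yes

/t/ (between /i/ and /e/) occurs between a vowel and a following unstressed vowel → [ɾ] by rule 1.
The actual realization is [ɾ], which matches [ɾ].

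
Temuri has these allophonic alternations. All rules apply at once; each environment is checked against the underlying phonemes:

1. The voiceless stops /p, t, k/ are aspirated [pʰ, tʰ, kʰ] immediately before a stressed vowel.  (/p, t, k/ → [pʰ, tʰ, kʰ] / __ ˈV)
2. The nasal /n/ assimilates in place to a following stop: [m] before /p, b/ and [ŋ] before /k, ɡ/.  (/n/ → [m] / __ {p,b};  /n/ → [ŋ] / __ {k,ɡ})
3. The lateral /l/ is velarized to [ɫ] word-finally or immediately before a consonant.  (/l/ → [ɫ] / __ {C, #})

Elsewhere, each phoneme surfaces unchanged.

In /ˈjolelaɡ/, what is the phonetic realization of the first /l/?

[l]

/l/ (between /o/ and /e/): rule 3 targets it, but not word-finally or immediately before a consonant → unchanged [l].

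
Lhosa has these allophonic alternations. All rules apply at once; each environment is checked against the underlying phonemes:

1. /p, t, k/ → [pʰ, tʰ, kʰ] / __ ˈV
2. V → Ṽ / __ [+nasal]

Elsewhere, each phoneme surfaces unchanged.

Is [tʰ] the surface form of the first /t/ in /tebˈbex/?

No

/t/ (word-initial) is in the target of rule 1 but the environment (immediately before a stressed vowel) is not met → [t].
The actual realization is [t], not [tʰ].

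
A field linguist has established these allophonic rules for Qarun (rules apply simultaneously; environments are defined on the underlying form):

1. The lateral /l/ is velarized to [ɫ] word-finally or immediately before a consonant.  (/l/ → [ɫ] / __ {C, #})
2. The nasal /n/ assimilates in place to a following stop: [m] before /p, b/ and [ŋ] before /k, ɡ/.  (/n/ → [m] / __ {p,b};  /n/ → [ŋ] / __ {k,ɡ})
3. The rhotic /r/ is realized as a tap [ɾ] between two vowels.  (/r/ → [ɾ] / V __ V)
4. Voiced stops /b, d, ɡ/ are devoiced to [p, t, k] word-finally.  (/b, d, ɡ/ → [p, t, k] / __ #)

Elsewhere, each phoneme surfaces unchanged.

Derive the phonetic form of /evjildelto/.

/e/ — not in any rule's target class → [e].
/v/ (between /e/ and /j/) is unaffected → [v].
/j/ — not in any rule's target class → [j].
/i/ (between /j/ and /l/) is unaffected → [i].
/l/ meets the environment for rule 1 (word-finally or immediately before a consonant) → [ɫ].
/d/ (between /l/ and /e/) fails the environment for rule 4, so it stays [d].
/e/ stays [e].
/l/ — between /e/ and /t/, word-finally or immediately before a consonant — surfaces as [ɫ] (rule 1).
/t/ stays [t].
/o/ stays [o].

[evjiɫdeɫto]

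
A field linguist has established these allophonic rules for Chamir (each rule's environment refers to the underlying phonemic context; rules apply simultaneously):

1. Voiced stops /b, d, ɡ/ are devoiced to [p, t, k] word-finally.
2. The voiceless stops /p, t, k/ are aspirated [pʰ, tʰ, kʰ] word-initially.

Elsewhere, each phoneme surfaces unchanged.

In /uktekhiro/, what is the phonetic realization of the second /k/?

/k/ (between /e/ and /h/) fails the environment for rule 2, so it stays [k].

[k]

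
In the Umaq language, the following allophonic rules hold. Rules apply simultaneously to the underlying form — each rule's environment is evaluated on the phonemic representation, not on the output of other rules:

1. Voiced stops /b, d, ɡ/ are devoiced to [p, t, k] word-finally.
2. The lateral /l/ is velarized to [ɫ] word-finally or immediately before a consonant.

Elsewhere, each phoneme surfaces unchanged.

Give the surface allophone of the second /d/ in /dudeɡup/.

[d]

/d/ (between /u/ and /e/): rule 1 targets it, but not word-finally → unchanged [d].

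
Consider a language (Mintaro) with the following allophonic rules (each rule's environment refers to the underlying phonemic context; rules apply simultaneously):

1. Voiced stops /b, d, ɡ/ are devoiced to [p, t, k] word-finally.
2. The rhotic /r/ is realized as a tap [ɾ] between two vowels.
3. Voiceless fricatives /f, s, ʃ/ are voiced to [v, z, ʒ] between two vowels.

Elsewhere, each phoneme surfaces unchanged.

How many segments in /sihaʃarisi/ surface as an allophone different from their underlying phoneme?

Segments that undergo a rule: /ʃ/ → [ʒ] (rule 3); /r/ → [ɾ] (rule 2); /s/ → [z] (rule 3).
All other segments surface unchanged.

3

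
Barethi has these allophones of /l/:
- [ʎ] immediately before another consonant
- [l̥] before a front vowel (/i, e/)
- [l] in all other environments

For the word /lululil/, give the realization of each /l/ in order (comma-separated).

Occurrence 1 (position 1): no conditioning environment matches → elsewhere allophone [l].
Occurrence 2 (position 3): no conditioning environment matches → elsewhere allophone [l].
Occurrence 3 (position 5): before a front vowel (/i, e/) → [l̥].
Occurrence 4 (position 7): no conditioning environment matches → elsewhere allophone [l].

[l], [l], [l̥], [l]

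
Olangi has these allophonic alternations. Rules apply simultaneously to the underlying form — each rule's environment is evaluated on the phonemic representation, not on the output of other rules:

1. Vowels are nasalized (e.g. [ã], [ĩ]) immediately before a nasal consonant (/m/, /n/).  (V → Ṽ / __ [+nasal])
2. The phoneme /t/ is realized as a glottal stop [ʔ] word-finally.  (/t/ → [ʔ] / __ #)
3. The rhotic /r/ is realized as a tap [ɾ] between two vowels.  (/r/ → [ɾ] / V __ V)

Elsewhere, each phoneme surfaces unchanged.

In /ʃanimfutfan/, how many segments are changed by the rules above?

3

Segments that undergo a rule: /a/ → [ã] (rule 1); /i/ → [ĩ] (rule 1); /a/ → [ã] (rule 1).
All other segments surface unchanged.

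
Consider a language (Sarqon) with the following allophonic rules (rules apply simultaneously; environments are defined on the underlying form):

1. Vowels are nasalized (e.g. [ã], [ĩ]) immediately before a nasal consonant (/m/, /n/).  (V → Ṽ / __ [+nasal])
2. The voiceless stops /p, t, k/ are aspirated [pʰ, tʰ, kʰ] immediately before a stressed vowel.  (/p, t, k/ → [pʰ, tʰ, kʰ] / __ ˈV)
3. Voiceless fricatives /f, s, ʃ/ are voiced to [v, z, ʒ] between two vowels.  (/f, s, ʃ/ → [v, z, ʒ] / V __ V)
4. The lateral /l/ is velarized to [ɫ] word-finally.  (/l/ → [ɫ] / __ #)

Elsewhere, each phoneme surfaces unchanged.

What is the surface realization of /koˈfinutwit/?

/k/ — word-initial; rule 2 does not apply here → [k].
/o/ (between /k/ and /f/) fails the environment for rule 1, so it stays [o].
/f/ (between /o/ and /i/) occurs between two vowels → [v] by rule 3.
/i/ (between /f/ and /n/) occurs before a nasal consonant → [ĩ] by rule 1.
/u/ (between /n/ and /t/): rule 1 targets it, but not before a nasal consonant → unchanged [u].
/t/ (between /u/ and /w/) fails the environment for rule 2, so it stays [t].
/i/ — between /w/ and /t/; rule 1 does not apply here → [i].
/t/ — word-final; rule 2 does not apply here → [t].

[koˈvĩnutwit]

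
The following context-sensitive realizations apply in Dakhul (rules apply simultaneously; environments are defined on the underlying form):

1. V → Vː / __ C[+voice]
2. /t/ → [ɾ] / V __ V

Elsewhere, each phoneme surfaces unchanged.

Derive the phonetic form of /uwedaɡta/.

/u/ (word-initial) occurs before a voiced consonant → [uː] by rule 1.
/w/ (between /u/ and /e/): no rule targets it → [w].
/e/ (between /w/ and /d/): before a voiced consonant, so rule 1 applies → [eː].
/d/ (between /e/ and /a/): no rule targets it → [d].
/a/ (between /d/ and /ɡ/) occurs before a voiced consonant → [aː] by rule 1.
/ɡ/ — not in any rule's target class → [ɡ].
/t/ — between /ɡ/ and /a/; rule 2 does not apply here → [t].
/a/ (word-final) is in the target of rule 1 but the environment (before a voiced consonant) is not met → [a].

[uːweːdaːɡta]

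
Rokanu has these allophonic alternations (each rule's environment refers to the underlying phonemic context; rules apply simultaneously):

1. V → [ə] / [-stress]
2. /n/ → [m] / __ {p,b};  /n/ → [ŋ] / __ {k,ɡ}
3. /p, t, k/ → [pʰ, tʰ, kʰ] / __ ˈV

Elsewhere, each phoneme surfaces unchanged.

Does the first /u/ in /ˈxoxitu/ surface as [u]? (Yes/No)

/u/ — word-final, in an unstressed syllable — surfaces as [ə] (rule 1).
The actual realization is [ə], not [u].

No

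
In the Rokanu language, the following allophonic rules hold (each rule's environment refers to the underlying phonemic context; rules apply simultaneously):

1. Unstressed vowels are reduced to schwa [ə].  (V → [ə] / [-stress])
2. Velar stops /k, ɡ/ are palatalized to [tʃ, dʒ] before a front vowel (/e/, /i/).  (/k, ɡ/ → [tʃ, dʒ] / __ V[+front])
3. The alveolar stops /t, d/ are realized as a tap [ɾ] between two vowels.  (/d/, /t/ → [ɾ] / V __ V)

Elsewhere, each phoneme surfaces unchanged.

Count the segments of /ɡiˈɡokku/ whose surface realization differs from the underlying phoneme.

Segments that undergo a rule: /ɡ/ → [dʒ] (rule 2); /i/ → [ə] (rule 1); /u/ → [ə] (rule 1).
All other segments surface unchanged.

3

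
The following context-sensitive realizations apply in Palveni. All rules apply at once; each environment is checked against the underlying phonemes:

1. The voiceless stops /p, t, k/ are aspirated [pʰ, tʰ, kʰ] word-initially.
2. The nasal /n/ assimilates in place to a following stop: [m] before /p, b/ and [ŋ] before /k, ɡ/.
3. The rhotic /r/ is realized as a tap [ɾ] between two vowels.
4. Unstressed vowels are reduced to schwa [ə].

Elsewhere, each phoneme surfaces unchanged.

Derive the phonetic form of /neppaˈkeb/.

/n/ — word-initial; rule 2 does not apply here → [n].
/e/ (between /n/ and /p/) occurs in an unstressed syllable → [ə] by rule 4.
/p/ (between /e/ and /p/): rule 1 targets it, but not word-initially → unchanged [p].
/p/ (between /p/ and /a/) fails the environment for rule 1, so it stays [p].
/a/ (between /p/ and /k/) occurs in an unstressed syllable → [ə] by rule 4.
/k/ (between /a/ and /e/) is in the target of rule 1 but the environment (word-initially) is not met → [k].
/e/ (between /k/ and /b/) is in the target of rule 4 but the environment (in an unstressed syllable) is not met → [e].
/b/ — not in any rule's target class → [b].

[nəppəˈkeb]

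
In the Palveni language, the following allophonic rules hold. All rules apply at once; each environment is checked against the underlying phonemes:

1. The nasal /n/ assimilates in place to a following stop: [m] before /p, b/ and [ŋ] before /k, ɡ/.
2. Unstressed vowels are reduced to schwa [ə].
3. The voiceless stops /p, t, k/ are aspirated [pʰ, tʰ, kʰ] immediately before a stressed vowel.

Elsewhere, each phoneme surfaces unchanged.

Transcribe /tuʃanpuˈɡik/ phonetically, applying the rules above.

/t/ (word-initial) fails the environment for rule 3, so it stays [t].
/u/ — between /t/ and /ʃ/, in an unstressed syllable — surfaces as [ə] (rule 2).
/ʃ/ stays [ʃ].
/a/ meets the environment for rule 2 (in an unstressed syllable) → [ə].
Rule 1 applies to /n/ (between /a/ and /p/: before a labial or velar stop) → [m].
/p/ (between /n/ and /u/) is in the target of rule 3 but the environment (immediately before a stressed vowel) is not met → [p].
/u/ (between /p/ and /ɡ/): in an unstressed syllable, so rule 2 applies → [ə].
/ɡ/ (between /u/ and /i/): no rule targets it → [ɡ].
/i/ (between /ɡ/ and /k/): rule 2 targets it, but not in an unstressed syllable → unchanged [i].
/k/ — word-final; rule 3 does not apply here → [k].

[təʃəmpəˈɡik]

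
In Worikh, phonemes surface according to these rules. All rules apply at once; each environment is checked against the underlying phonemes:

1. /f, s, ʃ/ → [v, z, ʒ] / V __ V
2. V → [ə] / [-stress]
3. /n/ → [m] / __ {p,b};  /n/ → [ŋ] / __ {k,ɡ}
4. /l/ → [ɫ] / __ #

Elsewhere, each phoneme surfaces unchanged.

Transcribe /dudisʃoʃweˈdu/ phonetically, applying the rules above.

/d/ stays [d].
/u/ meets the environment for rule 2 (in an unstressed syllable) → [ə].
/d/ — not in any rule's target class → [d].
/i/ (between /d/ and /s/): in an unstressed syllable, so rule 2 applies → [ə].
/s/ — between /i/ and /ʃ/; rule 1 does not apply here → [s].
/ʃ/ — between /s/ and /o/; rule 1 does not apply here → [ʃ].
/o/ — between /ʃ/ and /ʃ/, in an unstressed syllable — surfaces as [ə] (rule 2).
/ʃ/ (between /o/ and /w/) is in the target of rule 1 but the environment (between two vowels) is not met → [ʃ].
/w/ (between /ʃ/ and /e/) is unaffected → [w].
/e/ — between /w/ and /d/, in an unstressed syllable — surfaces as [ə] (rule 2).
/d/ (between /e/ and /u/) is unaffected → [d].
/u/ (word-final): rule 2 targets it, but not in an unstressed syllable → unchanged [u].

[dədəsʃəʃwəˈdu]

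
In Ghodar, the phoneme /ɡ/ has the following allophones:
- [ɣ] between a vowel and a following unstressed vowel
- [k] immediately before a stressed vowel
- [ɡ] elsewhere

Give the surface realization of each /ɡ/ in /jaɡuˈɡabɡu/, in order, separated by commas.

Occurrence 1 (position 3): between a vowel and a following unstressed vowel → [ɣ].
Occurrence 2 (position 5): immediately before a stressed vowel → [k].
Occurrence 3 (position 8): no conditioning environment matches → elsewhere allophone [ɡ].

[ɣ], [k], [ɡ]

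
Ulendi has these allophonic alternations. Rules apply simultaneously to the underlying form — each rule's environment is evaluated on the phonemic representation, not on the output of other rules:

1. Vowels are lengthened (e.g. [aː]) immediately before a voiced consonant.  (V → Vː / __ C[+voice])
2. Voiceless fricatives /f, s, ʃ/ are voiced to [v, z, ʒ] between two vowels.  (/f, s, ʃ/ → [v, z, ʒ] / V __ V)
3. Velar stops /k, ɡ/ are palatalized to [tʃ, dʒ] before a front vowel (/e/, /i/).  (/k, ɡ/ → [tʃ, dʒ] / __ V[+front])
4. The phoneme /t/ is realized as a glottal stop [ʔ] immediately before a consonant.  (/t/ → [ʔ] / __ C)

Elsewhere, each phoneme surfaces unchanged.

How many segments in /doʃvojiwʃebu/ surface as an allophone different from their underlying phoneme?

3

Segments that undergo a rule: /o/ → [oː] (rule 1); /i/ → [iː] (rule 1); /e/ → [eː] (rule 1).
All other segments surface unchanged.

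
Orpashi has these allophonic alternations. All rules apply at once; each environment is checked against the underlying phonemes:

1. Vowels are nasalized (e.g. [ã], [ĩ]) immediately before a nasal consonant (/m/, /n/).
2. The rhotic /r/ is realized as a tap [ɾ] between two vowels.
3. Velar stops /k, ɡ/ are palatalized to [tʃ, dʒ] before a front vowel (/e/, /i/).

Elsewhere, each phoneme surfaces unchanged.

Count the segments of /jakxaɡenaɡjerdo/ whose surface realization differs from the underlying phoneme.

2

Segments that undergo a rule: /ɡ/ → [dʒ] (rule 3); /e/ → [ẽ] (rule 1).
All other segments surface unchanged.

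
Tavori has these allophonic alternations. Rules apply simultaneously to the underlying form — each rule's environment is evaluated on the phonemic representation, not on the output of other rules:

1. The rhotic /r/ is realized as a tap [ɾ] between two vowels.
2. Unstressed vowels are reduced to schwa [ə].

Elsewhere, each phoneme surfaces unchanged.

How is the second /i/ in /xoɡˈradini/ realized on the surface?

[ə]

/i/ (word-final): in an unstressed syllable, so rule 2 applies → [ə].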